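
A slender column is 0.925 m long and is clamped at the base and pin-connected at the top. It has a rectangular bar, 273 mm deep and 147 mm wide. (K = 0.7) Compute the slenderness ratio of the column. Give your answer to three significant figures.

For a rectangle r_min = b/√12 = 147/√12 = 42.44 mm
L_e = K·L = 0.7 × 0.925 m = 0.6475 m = 647.50 mm
λ = L_e / r_min = 647.50 / 42.44 = 15.3

λ ≈ 15.3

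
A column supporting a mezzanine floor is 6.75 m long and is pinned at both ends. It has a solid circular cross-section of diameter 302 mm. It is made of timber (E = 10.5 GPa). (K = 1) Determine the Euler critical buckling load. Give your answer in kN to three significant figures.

I = πd⁴/64 = π×302⁴/64 = 4.083×10^8 mm⁴
I = 4.083×10^8 mm⁴ = 4.083×10^-4 m⁴
Effective length L_e = K·L = 1 × 6.75 = 6.750 m
P_cr = π²EI / L_e² = π² × 10.5×10⁹ × 4.083×10^-4 / 6.750² = 9.287×10^5 N

P_cr ≈ 929 kN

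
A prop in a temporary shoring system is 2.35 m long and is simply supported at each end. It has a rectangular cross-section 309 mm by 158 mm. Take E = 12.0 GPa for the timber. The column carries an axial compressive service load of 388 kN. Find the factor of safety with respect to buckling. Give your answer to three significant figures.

Buckling occurs about the weak axis: I_min = h·b³/12 with b = 158 mm (the shorter side).
I_min = 309×158³/12 = 1.016×10^8 mm⁴
I = 1.016×10^8 mm⁴ = 1.016×10^-4 m⁴
Effective length L_e = K·L = 1 × 2.35 = 2.350 m
P_cr = π²EI / L_e² = π² × 12.0×10⁹ × 1.016×10^-4 / 2.350² = 2.178×10^6 N
Factor of safety n = P_cr / P = 2178.2 / 388 = 5.61

n ≈ 5.61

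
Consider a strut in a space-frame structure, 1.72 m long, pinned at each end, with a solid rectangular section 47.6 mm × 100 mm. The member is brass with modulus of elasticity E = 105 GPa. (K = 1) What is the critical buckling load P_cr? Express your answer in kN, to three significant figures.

Buckling occurs about the weak axis: I_min = h·b³/12 with b = 47.6 mm (the shorter side).
I_min = 100×47.6³/12 = 8.988×10^5 mm⁴
I = 8.988×10^5 mm⁴ = 8.988×10^-7 m⁴
Effective length L_e = K·L = 1 × 1.72 = 1.720 m
P_cr = π²EI / L_e² = π² × 105×10⁹ × 8.988×10^-7 / 1.720² = 3.148×10^5 N

P_cr ≈ 315 kN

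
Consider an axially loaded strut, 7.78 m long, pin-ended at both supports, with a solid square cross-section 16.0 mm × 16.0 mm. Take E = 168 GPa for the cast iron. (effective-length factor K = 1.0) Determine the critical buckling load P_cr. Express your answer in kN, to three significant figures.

I = a⁴/12 = 16.0⁴/12 = 5.461×10^3 mm⁴
I = 5.461×10^3 mm⁴ = 5.461×10^-9 m⁴
Effective length L_e = K·L = 1 × 7.78 = 7.780 m
P_cr = π²EI / L_e² = π² × 168×10⁹ × 5.461×10^-9 / 7.780² = 149.6 N

P_cr ≈ 0.150 kN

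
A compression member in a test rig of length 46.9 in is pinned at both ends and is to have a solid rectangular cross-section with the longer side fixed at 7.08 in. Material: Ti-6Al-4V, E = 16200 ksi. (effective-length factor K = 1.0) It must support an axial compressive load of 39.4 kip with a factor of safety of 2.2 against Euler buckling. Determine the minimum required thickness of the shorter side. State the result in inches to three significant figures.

b ≈ 1.26 in

Required P_cr = n·P = 2.2 × 39.4 = 86.68 kip
L_e = K·L = 1 × 46.9 = 46.90 in
Required I = P_cr·L_e²/(π²E) = 8.668×10^4 × 46.90² / (π² × 1.62×10^7) = 1.192 in⁴
Rectangle, weak axis: I_min = h·b³/12 with h = 7.08 in fixed  ⇒  b = (12I/h)^(1/3) = 1.26 in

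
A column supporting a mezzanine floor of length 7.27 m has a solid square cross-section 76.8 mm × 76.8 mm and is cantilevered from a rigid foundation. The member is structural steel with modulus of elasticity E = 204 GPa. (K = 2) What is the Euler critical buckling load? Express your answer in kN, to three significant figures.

P_cr ≈ 27.6 kN

I = a⁴/12 = 76.8⁴/12 = 2.899×10^6 mm⁴
I = 2.899×10^6 mm⁴ = 2.899×10^-6 m⁴
Effective length L_e = K·L = 2 × 7.27 = 14.54 m
P_cr = π²EI / L_e² = π² × 204×10⁹ × 2.899×10^-6 / 14.54² = 2.761×10^4 N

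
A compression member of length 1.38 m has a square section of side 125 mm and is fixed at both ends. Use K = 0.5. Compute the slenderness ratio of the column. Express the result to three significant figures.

I = a⁴/12 = 125⁴/12 = 2.035×10^7 mm⁴
A = 1.562×10^4 mm²;  r_min = √(I/A) = √(2.035×10^7/1.562×10^4) = 36.08 mm
L_e = K·L = 0.5 × 1.38 m = 0.6900 m = 690.00 mm
λ = L_e / r_min = 690.00 / 36.08 = 19.1

λ ≈ 19.1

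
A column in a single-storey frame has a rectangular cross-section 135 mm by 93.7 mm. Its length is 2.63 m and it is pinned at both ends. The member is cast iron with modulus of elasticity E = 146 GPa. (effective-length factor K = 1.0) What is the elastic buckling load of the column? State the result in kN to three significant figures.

Buckling occurs about the weak axis: I_min = h·b³/12 with b = 93.7 mm (the shorter side).
I_min = 135×93.7³/12 = 9.255×10^6 mm⁴
I = 9.255×10^6 mm⁴ = 9.255×10^-6 m⁴
Effective length L_e = K·L = 1 × 2.63 = 2.630 m
P_cr = π²EI / L_e² = π² × 146×10⁹ × 9.255×10^-6 / 2.630² = 1.928×10^6 N

P_cr ≈ 1930 kN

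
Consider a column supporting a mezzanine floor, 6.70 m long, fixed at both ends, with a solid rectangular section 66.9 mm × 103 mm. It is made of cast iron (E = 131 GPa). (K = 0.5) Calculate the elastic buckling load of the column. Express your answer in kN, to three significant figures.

P_cr ≈ 296 kN

Buckling occurs about the weak axis: I_min = h·b³/12 with b = 66.9 mm (the shorter side).
I_min = 103×66.9³/12 = 2.570×10^6 mm⁴
I = 2.570×10^6 mm⁴ = 2.570×10^-6 m⁴
Effective length L_e = K·L = 0.5 × 6.70 = 3.350 m
P_cr = π²EI / L_e² = π² × 131×10⁹ × 2.570×10^-6 / 3.350² = 2.961×10^5 N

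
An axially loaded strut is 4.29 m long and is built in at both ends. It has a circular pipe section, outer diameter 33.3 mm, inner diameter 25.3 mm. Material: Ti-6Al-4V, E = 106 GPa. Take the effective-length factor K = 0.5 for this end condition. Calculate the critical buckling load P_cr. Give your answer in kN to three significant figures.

P_cr ≈ 9.15 kN

d_o = 33.3 mm, d_i = 25.3 mm
I = π(d_o⁴ − d_i⁴)/64 = π(33.3⁴ − 25.30⁴)/64 = 4.025×10^4 mm⁴
I = 4.025×10^4 mm⁴ = 4.025×10^-8 m⁴
Effective length L_e = K·L = 0.5 × 4.29 = 2.145 m
P_cr = π²EI / L_e² = π² × 106×10⁹ × 4.025×10^-8 / 2.145² = 9.152×10^3 N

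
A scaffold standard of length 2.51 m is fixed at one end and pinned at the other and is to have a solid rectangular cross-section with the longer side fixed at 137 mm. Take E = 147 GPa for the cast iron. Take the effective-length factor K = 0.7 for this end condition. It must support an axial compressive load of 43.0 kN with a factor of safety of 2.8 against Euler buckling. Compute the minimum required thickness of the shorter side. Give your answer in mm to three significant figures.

b ≈ 28.2 mm

Required P_cr = n·P = 2.8 × 43.0 = 120.4 kN
L_e = K·L = 0.7 × 2.51 = 1.757 m
Required I = P_cr·L_e²/(π²E) = 1.204×10^5 × 1.757² / (π² × 1.47×10^11) = 2.562×10^-7 m⁴
I_req = 2.562×10^5 mm⁴
Rectangle, weak axis: I_min = h·b³/12 with h = 137 mm fixed  ⇒  b = (12I/h)^(1/3) = 28.2 mm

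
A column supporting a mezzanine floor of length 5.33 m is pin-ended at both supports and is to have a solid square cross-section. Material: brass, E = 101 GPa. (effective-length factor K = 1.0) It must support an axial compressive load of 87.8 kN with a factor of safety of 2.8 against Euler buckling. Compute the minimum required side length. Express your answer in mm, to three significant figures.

a ≈ 95.8 mm

Required P_cr = n·P = 2.8 × 87.8 = 245.8 kN
L_e = K·L = 1 × 5.33 = 5.330 m
Required I = P_cr·L_e²/(π²E) = 2.458×10^5 × 5.330² / (π² × 1.01×10^11) = 7.006×10^-6 m⁴
I_req = 7.006×10^6 mm⁴
Solid square: I = a⁴/12  ⇒  a = (12I)^(1/4) = (12×7.006×10^6)^(1/4) = 95.8 mm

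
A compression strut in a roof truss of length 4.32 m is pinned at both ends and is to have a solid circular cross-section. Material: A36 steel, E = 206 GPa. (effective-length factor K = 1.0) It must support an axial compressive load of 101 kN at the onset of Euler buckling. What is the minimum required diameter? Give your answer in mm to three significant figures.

d ≈ 65.9 mm

L_e = K·L = 1 × 4.32 = 4.320 m
Required I = P_cr·L_e²/(π²E) = 1.010×10^5 × 4.320² / (π² × 2.06×10^11) = 9.271×10^-7 m⁴
I_req = 9.271×10^5 mm⁴
Solid circle: I = πd⁴/64  ⇒  d = (64I/π)^(1/4) = (64×9.271×10^5/π)^(1/4) = 65.9 mm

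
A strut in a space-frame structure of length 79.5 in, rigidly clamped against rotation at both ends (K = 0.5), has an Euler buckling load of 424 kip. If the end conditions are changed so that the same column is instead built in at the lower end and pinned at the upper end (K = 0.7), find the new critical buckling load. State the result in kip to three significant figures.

P_cr ∝ 1/K², so P_cr,new = P_cr,old × (K_old/K_new)² = 424 × (0.5/0.7)²
= 424 × 0.5102 = 216 kip

P_cr ≈ 216 kip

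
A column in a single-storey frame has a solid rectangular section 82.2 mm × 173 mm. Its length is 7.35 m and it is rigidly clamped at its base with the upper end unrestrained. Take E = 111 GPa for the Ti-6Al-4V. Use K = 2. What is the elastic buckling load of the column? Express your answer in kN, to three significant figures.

P_cr ≈ 40.6 kN

Buckling occurs about the weak axis: I_min = h·b³/12 with b = 82.2 mm (the shorter side).
I_min = 173×82.2³/12 = 8.007×10^6 mm⁴
I = 8.007×10^6 mm⁴ = 8.007×10^-6 m⁴
Effective length L_e = K·L = 2 × 7.35 = 14.70 m
P_cr = π²EI / L_e² = π² × 111×10⁹ × 8.007×10^-6 / 14.70² = 4.059×10^4 N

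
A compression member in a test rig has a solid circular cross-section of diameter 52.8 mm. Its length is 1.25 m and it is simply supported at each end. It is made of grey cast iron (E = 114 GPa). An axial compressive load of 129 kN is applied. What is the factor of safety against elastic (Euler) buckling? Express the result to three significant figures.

I = πd⁴/64 = π×52.8⁴/64 = 3.815×10^5 mm⁴
I = 3.815×10^5 mm⁴ = 3.815×10^-7 m⁴
Effective length L_e = K·L = 1 × 1.25 = 1.250 m
P_cr = π²EI / L_e² = π² × 114×10⁹ × 3.815×10^-7 / 1.250² = 2.747×10^5 N
Factor of safety n = P_cr / P = 274.72 / 129 = 2.13

n ≈ 2.13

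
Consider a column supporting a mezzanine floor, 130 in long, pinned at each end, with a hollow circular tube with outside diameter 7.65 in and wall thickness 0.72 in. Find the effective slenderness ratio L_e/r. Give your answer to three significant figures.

λ ≈ 52.8

Inner diameter d_i = 7.65 − 2×0.72 = 6.210 in
I = π(d_o⁴ − d_i⁴)/64 = π(7.65⁴ − 6.210⁴)/64 = 95.12 in⁴
A = 15.68 in²;  r_min = √(I/A) = √(95.12/15.68) = 2.463 in
L_e = K·L = 1 × 130 = 130.0 in
λ = L_e / r_min = 130.00 / 2.463 = 52.8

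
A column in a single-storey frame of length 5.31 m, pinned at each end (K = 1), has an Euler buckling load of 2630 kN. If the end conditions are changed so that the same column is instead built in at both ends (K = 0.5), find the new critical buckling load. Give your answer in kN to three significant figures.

P_cr ∝ 1/K², so P_cr,new = P_cr,old × (K_old/K_new)² = 2630 × (1/0.5)²
= 2630 × 4.000 = 10500 kN

P_cr ≈ 10500 kN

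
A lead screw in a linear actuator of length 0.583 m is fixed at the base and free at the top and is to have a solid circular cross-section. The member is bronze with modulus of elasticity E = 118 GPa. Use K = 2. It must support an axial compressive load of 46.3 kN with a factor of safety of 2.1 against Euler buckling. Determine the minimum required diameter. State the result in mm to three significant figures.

Required P_cr = n·P = 2.1 × 46.3 = 97.23 kN
L_e = K·L = 2 × 0.583 = 1.166 m
Required I = P_cr·L_e²/(π²E) = 9.723×10^4 × 1.166² / (π² × 1.18×10^11) = 1.135×10^-7 m⁴
I_req = 1.135×10^5 mm⁴
Solid circle: I = πd⁴/64  ⇒  d = (64I/π)^(1/4) = (64×1.135×10^5/π)^(1/4) = 39.0 mm

d ≈ 39.0 mm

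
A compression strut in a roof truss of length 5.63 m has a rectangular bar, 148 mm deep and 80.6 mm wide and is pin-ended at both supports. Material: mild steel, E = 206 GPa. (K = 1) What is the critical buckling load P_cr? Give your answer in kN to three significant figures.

P_cr ≈ 414 kN

Buckling occurs about the weak axis: I_min = h·b³/12 with b = 80.6 mm (the shorter side).
I_min = 148×80.6³/12 = 6.458×10^6 mm⁴
I = 6.458×10^6 mm⁴ = 6.458×10^-6 m⁴
Effective length L_e = K·L = 1 × 5.63 = 5.630 m
P_cr = π²EI / L_e² = π² × 206×10⁹ × 6.458×10^-6 / 5.630² = 4.142×10^5 N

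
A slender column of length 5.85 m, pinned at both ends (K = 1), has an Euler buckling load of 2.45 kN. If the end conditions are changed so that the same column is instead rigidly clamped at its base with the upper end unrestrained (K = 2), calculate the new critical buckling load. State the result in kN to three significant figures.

P_cr ∝ 1/K², so P_cr,new = P_cr,old × (K_old/K_new)² = 2.45 × (1/2)²
= 2.45 × 0.2500 = 0.612 kN

P_cr ≈ 0.612 kN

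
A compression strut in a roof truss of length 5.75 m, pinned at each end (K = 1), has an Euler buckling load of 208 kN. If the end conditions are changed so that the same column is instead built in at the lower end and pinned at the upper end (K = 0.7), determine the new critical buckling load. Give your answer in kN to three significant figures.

P_cr ≈ 424 kN

P_cr ∝ 1/K², so P_cr,new = P_cr,old × (K_old/K_new)² = 208 × (1/0.7)²
= 208 × 2.041 = 424 kN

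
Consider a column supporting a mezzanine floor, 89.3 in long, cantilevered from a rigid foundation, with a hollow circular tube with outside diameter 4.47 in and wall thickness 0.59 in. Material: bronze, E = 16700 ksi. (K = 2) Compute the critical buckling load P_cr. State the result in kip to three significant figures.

P_cr ≈ 71.5 kip

Inner diameter d_i = 4.47 − 2×0.59 = 3.290 in
I = π(d_o⁴ − d_i⁴)/64 = π(4.47⁴ − 3.290⁴)/64 = 13.85 in⁴
Effective length L_e = K·L = 2 × 89.3 = 178.6 in
P_cr = π²EI / L_e² = π² × 16700×10³ × 13.85 / 178.6² = 7.155×10^4 lb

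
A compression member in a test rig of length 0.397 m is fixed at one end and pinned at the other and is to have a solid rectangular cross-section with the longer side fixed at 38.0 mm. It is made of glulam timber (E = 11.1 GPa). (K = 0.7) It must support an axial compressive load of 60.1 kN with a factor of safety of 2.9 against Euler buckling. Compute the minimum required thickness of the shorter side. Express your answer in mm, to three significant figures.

Required P_cr = n·P = 2.9 × 60.1 = 174.3 kN
L_e = K·L = 0.7 × 0.397 = 0.2779 m
Required I = P_cr·L_e²/(π²E) = 1.743×10^5 × 0.2779² / (π² × 1.11×10^10) = 1.229×10^-7 m⁴
I_req = 1.229×10^5 mm⁴
Rectangle, weak axis: I_min = h·b³/12 with h = 38.0 mm fixed  ⇒  b = (12I/h)^(1/3) = 33.9 mm

b ≈ 33.9 mm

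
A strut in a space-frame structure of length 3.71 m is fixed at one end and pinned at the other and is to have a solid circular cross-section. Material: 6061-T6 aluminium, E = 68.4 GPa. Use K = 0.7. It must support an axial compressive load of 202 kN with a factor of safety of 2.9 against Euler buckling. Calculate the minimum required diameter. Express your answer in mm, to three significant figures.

d ≈ 104 mm

Required P_cr = n·P = 2.9 × 202 = 585.8 kN
L_e = K·L = 0.7 × 3.71 = 2.597 m
Required I = P_cr·L_e²/(π²E) = 5.858×10^5 × 2.597² / (π² × 6.84×10^10) = 5.852×10^-6 m⁴
I_req = 5.852×10^6 mm⁴
Solid circle: I = πd⁴/64  ⇒  d = (64I/π)^(1/4) = (64×5.852×10^6/π)^(1/4) = 104 mm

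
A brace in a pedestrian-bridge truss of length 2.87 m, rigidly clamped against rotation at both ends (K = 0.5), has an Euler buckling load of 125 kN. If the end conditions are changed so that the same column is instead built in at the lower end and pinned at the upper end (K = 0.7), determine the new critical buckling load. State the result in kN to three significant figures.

P_cr ≈ 63.8 kN

P_cr ∝ 1/K², so P_cr,new = P_cr,old × (K_old/K_new)² = 125 × (0.5/0.7)²
= 125 × 0.5102 = 63.8 kN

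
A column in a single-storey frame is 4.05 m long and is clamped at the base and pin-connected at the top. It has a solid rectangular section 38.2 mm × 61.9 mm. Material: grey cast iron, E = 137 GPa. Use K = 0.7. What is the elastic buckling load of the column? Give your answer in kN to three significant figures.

P_cr ≈ 48.4 kN

Buckling occurs about the weak axis: I_min = h·b³/12 with b = 38.2 mm (the shorter side).
I_min = 61.9×38.2³/12 = 2.875×10^5 mm⁴
I = 2.875×10^5 mm⁴ = 2.875×10^-7 m⁴
Effective length L_e = K·L = 0.7 × 4.05 = 2.835 m
P_cr = π²EI / L_e² = π² × 137×10⁹ × 2.875×10^-7 / 2.835² = 4.837×10^4 N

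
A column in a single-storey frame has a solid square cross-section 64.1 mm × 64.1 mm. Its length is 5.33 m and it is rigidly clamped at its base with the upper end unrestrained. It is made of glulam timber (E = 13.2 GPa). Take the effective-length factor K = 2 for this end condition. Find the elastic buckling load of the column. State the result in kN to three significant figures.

P_cr ≈ 1.61 kN

I = a⁴/12 = 64.1⁴/12 = 1.407×10^6 mm⁴
I = 1.407×10^6 mm⁴ = 1.407×10^-6 m⁴
Effective length L_e = K·L = 2 × 5.33 = 10.66 m
P_cr = π²EI / L_e² = π² × 13.2×10⁹ × 1.407×10^-6 / 10.66² = 1.613×10^3 N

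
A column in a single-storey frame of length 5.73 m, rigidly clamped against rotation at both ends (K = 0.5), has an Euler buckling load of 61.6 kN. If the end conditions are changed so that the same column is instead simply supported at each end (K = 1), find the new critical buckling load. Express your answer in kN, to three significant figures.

P_cr ∝ 1/K², so P_cr,new = P_cr,old × (K_old/K_new)² = 61.6 × (0.5/1)²
= 61.6 × 0.2500 = 15.4 kN

P_cr ≈ 15.4 kN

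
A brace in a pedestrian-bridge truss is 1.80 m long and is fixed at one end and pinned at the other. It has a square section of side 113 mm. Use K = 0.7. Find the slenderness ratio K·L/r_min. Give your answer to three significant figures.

λ ≈ 38.6

For a square r = a/√12 = 113/√12 = 32.62 mm
L_e = K·L = 0.7 × 1.80 m = 1.260 m = 1260.0 mm
λ = L_e / r_min = 1260.0 / 32.62 = 38.6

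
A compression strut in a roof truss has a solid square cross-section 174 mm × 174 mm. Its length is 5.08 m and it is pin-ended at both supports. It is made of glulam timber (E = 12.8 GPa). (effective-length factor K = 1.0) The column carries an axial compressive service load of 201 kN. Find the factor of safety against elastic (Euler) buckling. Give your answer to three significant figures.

n ≈ 1.86

I = a⁴/12 = 174⁴/12 = 7.639×10^7 mm⁴
I = 7.639×10^7 mm⁴ = 7.639×10^-5 m⁴
Effective length L_e = K·L = 1 × 5.08 = 5.080 m
P_cr = π²EI / L_e² = π² × 12.8×10⁹ × 7.639×10^-5 / 5.080² = 3.739×10^5 N
Factor of safety n = P_cr / P = 373.94 / 201 = 1.86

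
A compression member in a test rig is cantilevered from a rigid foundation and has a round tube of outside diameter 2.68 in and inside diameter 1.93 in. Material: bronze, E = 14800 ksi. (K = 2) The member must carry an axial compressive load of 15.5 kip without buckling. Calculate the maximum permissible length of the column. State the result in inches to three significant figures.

d_o = 2.68 in, d_i = 1.93 in
I = π(d_o⁴ − d_i⁴)/64 = π(2.68⁴ − 1.930⁴)/64 = 1.851 in⁴
At the buckling limit P_cr = P = 1.550×10^4 lb
From P_cr = π²EI/(K·L)²:  L = (1/K)·√(π²EI/P_cr) = (1/2)·√(π²×1.48×10^7×1.851/1.550×10^4)
L = 66.0 in

L_max ≈ 66.0 in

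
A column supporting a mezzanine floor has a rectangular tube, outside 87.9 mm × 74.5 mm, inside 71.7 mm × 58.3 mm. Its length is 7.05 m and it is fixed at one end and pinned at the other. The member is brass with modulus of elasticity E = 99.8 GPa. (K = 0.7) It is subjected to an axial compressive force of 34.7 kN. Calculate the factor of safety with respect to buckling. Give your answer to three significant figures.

Weak-axis I_min = (h_o·b_o³ − h_i·b_i³)/12 with b_o = 74.5, b_i = 58.30 mm (shorter outer/inner sides).
I_min = (87.9×74.5³ − 71.70×58.30³)/12 = 1.845×10^6 mm⁴
I = 1.845×10^6 mm⁴ = 1.845×10^-6 m⁴
Effective length L_e = K·L = 0.7 × 7.05 = 4.935 m
P_cr = π²EI / L_e² = π² × 99.8×10⁹ × 1.845×10^-6 / 4.935² = 7.461×10^4 N
Factor of safety n = P_cr / P = 74.614 / 34.7 = 2.15

n ≈ 2.15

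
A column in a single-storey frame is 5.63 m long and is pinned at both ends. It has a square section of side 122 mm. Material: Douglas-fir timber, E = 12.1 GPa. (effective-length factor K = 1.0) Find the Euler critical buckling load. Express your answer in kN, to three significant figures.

P_cr ≈ 69.6 kN

I = a⁴/12 = 122⁴/12 = 1.846×10^7 mm⁴
I = 1.846×10^7 mm⁴ = 1.846×10^-5 m⁴
Effective length L_e = K·L = 1 × 5.63 = 5.630 m
P_cr = π²EI / L_e² = π² × 12.1×10⁹ × 1.846×10^-5 / 5.630² = 6.955×10^4 N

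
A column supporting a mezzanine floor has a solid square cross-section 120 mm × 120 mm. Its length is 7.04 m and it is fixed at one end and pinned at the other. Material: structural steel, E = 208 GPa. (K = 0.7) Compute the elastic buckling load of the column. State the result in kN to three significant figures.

I = a⁴/12 = 120⁴/12 = 1.728×10^7 mm⁴
I = 1.728×10^7 mm⁴ = 1.728×10^-5 m⁴
Effective length L_e = K·L = 0.7 × 7.04 = 4.928 m
P_cr = π²EI / L_e² = π² × 208×10⁹ × 1.728×10^-5 / 4.928² = 1.461×10^6 N

P_cr ≈ 1460 kN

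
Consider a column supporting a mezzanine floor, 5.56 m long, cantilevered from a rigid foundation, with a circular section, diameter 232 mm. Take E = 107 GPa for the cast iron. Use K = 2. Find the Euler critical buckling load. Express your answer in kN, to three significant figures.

P_cr ≈ 1210 kN

I = πd⁴/64 = π×232⁴/64 = 1.422×10^8 mm⁴
I = 1.422×10^8 mm⁴ = 1.422×10^-4 m⁴
Effective length L_e = K·L = 2 × 5.56 = 11.12 m
P_cr = π²EI / L_e² = π² × 107×10⁹ × 1.422×10^-4 / 11.12² = 1.214×10^6 N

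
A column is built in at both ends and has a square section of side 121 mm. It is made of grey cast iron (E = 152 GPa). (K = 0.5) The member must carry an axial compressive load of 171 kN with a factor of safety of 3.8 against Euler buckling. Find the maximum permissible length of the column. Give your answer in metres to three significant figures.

L_max ≈ 12.8 m

I = a⁴/12 = 121⁴/12 = 1.786×10^7 mm⁴
I = 1.786×10^-5 m⁴
Required critical load P_cr = n·P = 3.8 × 171 = 649.8 kN = 6.498×10^5 N
From P_cr = π²EI/(K·L)²:  L = (1/K)·√(π²EI/P_cr) = (1/0.5)·√(π²×1.52×10^11×1.786×10^-5/6.498×10^5)
L = 12.8 m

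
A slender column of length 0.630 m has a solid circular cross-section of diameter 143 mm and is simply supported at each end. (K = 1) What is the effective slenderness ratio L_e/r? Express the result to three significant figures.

For a solid circle r = d/4 = 143/4 = 35.75 mm
L_e = K·L = 1 × 0.630 m = 0.6300 m = 630.00 mm
λ = L_e / r_min = 630.00 / 35.75 = 17.6

λ ≈ 17.6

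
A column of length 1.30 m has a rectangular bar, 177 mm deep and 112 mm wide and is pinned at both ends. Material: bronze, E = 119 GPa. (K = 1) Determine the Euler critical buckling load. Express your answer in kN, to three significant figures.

Buckling occurs about the weak axis: I_min = h·b³/12 with b = 112 mm (the shorter side).
I_min = 177×112³/12 = 2.072×10^7 mm⁴
I = 2.072×10^7 mm⁴ = 2.072×10^-5 m⁴
Effective length L_e = K·L = 1 × 1.30 = 1.300 m
P_cr = π²EI / L_e² = π² × 119×10⁹ × 2.072×10^-5 / 1.300² = 1.440×10^7 N

P_cr ≈ 14400 kN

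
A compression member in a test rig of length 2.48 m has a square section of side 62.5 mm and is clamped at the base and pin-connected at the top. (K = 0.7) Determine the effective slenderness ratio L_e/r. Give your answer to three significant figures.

For a square r = a/√12 = 62.5/√12 = 18.04 mm
L_e = K·L = 0.7 × 2.48 m = 1.736 m = 1736.0 mm
λ = L_e / r_min = 1736.0 / 18.04 = 96.2

λ ≈ 96.2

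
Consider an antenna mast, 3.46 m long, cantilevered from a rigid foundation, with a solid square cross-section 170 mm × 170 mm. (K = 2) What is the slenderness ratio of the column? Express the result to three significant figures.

For a square r = a/√12 = 170/√12 = 49.07 mm
L_e = K·L = 2 × 3.46 m = 6.920 m = 6920.0 mm
λ = L_e / r_min = 6920.0 / 49.07 = 141

λ ≈ 141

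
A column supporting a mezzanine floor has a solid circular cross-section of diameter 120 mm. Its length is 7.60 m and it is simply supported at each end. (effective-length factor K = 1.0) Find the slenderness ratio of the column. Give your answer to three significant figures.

λ ≈ 253

I = πd⁴/64 = π×120⁴/64 = 1.018×10^7 mm⁴
A = 1.131×10^4 mm²;  r_min = √(I/A) = √(1.018×10^7/1.131×10^4) = 30.00 mm
L_e = K·L = 1 × 7.60 m = 7.600 m = 7600.0 mm
λ = L_e / r_min = 7600.0 / 30.00 = 253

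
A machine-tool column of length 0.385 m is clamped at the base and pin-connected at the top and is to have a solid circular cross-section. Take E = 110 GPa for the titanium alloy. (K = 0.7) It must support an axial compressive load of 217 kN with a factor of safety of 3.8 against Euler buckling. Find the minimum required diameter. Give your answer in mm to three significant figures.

Required P_cr = n·P = 3.8 × 217 = 824.6 kN
L_e = K·L = 0.7 × 0.385 = 0.2695 m
Required I = P_cr·L_e²/(π²E) = 8.246×10^5 × 0.2695² / (π² × 1.10×10^11) = 5.517×10^-8 m⁴
I_req = 5.517×10^4 mm⁴
Solid circle: I = πd⁴/64  ⇒  d = (64I/π)^(1/4) = (64×5.517×10^4/π)^(1/4) = 32.6 mm

d ≈ 32.6 mm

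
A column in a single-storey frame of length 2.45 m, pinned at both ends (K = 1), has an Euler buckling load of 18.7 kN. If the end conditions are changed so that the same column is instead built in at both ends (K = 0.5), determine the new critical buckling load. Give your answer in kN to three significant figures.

P_cr ∝ 1/K², so P_cr,new = P_cr,old × (K_old/K_new)² = 18.7 × (1/0.5)²
= 18.7 × 4.000 = 74.8 kN

P_cr ≈ 74.8 kN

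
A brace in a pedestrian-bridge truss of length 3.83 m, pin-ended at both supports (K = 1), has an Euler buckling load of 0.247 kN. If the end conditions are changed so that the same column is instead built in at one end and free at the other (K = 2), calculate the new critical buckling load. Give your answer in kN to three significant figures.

P_cr ∝ 1/K², so P_cr,new = P_cr,old × (K_old/K_new)² = 0.247 × (1/2)²
= 0.247 × 0.2500 = 0.0618 kN

P_cr ≈ 0.0618 kN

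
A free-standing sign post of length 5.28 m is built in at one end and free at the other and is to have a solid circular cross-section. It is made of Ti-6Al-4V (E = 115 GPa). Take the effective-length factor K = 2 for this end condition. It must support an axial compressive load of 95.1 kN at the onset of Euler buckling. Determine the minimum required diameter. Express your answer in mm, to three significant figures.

L_e = K·L = 2 × 5.28 = 10.56 m
Required I = P_cr·L_e²/(π²E) = 9.510×10^4 × 10.56² / (π² × 1.15×10^11) = 9.344×10^-6 m⁴
I_req = 9.344×10^6 mm⁴
Solid circle: I = πd⁴/64  ⇒  d = (64I/π)^(1/4) = (64×9.344×10^6/π)^(1/4) = 117 mm

d ≈ 117 mm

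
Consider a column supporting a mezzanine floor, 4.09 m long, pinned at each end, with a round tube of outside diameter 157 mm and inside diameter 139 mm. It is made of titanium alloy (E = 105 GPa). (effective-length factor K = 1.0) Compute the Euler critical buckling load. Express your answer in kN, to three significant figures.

P_cr ≈ 712 kN

d_o = 157 mm, d_i = 139 mm
I = π(d_o⁴ − d_i⁴)/64 = π(157⁴ − 139.0⁴)/64 = 1.150×10^7 mm⁴
I = 1.150×10^7 mm⁴ = 1.150×10^-5 m⁴
Effective length L_e = K·L = 1 × 4.09 = 4.090 m
P_cr = π²EI / L_e² = π² × 105×10⁹ × 1.150×10^-5 / 4.090² = 7.124×10^5 N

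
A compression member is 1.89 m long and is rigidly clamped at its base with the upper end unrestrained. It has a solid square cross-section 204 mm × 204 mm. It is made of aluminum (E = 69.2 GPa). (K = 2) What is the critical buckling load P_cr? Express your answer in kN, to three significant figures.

I = a⁴/12 = 204⁴/12 = 1.443×10^8 mm⁴
I = 1.443×10^8 mm⁴ = 1.443×10^-4 m⁴
Effective length L_e = K·L = 2 × 1.89 = 3.780 m
P_cr = π²EI / L_e² = π² × 69.2×10⁹ × 1.443×10^-4 / 3.780² = 6.899×10^6 N

P_cr ≈ 6900 kN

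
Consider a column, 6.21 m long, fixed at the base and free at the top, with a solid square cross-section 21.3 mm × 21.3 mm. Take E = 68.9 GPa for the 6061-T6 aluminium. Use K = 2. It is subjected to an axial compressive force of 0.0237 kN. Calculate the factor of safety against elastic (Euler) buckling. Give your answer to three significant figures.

I = a⁴/12 = 21.3⁴/12 = 1.715×10^4 mm⁴
I = 1.715×10^4 mm⁴ = 1.715×10^-8 m⁴
Effective length L_e = K·L = 2 × 6.21 = 12.42 m
P_cr = π²EI / L_e² = π² × 68.9×10⁹ × 1.715×10^-8 / 12.42² = 75.62 N
Factor of safety n = P_cr / P = 0.075616 / 0.0237 = 3.19

n ≈ 3.19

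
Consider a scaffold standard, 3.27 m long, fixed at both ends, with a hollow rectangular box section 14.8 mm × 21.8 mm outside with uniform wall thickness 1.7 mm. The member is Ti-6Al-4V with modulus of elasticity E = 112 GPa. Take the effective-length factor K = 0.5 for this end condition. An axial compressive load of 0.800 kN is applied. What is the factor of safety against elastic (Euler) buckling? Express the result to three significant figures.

Inner dimensions: h_i = 21.8 − 2×1.7 = 18.40 mm, b_i = 14.8 − 2×1.7 = 11.40 mm
Weak-axis I_min = (h_o·b_o³ − h_i·b_i³)/12 with b_o = 14.8, b_i = 11.40 mm (shorter outer/inner sides).
I_min = (21.8×14.8³ − 18.40×11.40³)/12 = 3.618×10^3 mm⁴
I = 3.618×10^3 mm⁴ = 3.618×10^-9 m⁴
Effective length L_e = K·L = 0.5 × 3.27 = 1.635 m
P_cr = π²EI / L_e² = π² × 112×10⁹ × 3.618×10^-9 / 1.635² = 1.496×10^3 N
Factor of safety n = P_cr / P = 1.4959 / 0.800 = 1.87

n ≈ 1.87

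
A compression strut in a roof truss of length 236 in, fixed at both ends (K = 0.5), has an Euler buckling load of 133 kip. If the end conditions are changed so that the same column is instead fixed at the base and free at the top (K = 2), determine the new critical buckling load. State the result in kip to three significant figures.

P_cr ∝ 1/K², so P_cr,new = P_cr,old × (K_old/K_new)² = 133 × (0.5/2)²
= 133 × 0.06250 = 8.31 kip

P_cr ≈ 8.31 kip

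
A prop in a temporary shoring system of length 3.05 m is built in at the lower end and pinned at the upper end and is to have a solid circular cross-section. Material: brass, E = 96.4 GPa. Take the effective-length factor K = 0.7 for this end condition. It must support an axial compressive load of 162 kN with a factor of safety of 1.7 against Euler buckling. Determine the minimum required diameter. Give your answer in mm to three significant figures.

Required P_cr = n·P = 1.7 × 162 = 275.4 kN
L_e = K·L = 0.7 × 3.05 = 2.135 m
Required I = P_cr·L_e²/(π²E) = 2.754×10^5 × 2.135² / (π² × 9.64×10^10) = 1.319×10^-6 m⁴
I_req = 1.319×10^6 mm⁴
Solid circle: I = πd⁴/64  ⇒  d = (64I/π)^(1/4) = (64×1.319×10^6/π)^(1/4) = 72.0 mm

d ≈ 72.0 mm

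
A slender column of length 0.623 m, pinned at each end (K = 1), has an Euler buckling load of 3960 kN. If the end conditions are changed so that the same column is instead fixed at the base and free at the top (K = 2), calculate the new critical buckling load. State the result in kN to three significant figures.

P_cr ≈ 990 kN

P_cr ∝ 1/K², so P_cr,new = P_cr,old × (K_old/K_new)² = 3960 × (1/2)²
= 3960 × 0.2500 = 990 kN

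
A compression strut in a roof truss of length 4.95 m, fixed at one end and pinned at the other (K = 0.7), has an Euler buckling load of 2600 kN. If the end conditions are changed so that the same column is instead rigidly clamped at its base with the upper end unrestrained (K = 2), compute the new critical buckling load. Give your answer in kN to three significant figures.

P_cr ∝ 1/K², so P_cr,new = P_cr,old × (K_old/K_new)² = 2600 × (0.7/2)²
= 2600 × 0.1225 = 318 kN

P_cr ≈ 318 kN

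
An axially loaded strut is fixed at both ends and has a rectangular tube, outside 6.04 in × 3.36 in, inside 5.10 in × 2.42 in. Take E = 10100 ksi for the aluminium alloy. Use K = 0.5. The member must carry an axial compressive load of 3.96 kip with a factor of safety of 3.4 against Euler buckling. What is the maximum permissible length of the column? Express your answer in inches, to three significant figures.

Weak-axis I_min = (h_o·b_o³ − h_i·b_i³)/12 with b_o = 3.36, b_i = 2.420 in (shorter outer/inner sides).
I_min = (6.04×3.36³ − 5.100×2.420³)/12 = 13.07 in⁴
Required critical load P_cr = n·P = 3.4 × 3.96 = 13.46 kip = 1.346×10^4 lb
From P_cr = π²EI/(K·L)²:  L = (1/K)·√(π²EI/P_cr) = (1/0.5)·√(π²×1.01×10^7×13.07/1.346×10^4)
L = 622 in

L_max ≈ 622 in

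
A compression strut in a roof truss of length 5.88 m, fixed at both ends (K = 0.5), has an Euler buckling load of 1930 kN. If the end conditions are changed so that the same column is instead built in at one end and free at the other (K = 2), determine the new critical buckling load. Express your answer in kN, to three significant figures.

P_cr ≈ 121 kN

P_cr ∝ 1/K², so P_cr,new = P_cr,old × (K_old/K_new)² = 1930 × (0.5/2)²
= 1930 × 0.06250 = 121 kN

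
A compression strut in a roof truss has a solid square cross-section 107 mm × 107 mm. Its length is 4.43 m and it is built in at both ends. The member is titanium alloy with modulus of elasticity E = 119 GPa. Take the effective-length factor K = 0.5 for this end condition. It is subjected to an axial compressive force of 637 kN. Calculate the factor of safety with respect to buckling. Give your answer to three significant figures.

I = a⁴/12 = 107⁴/12 = 1.092×10^7 mm⁴
I = 1.092×10^7 mm⁴ = 1.092×10^-5 m⁴
Effective length L_e = K·L = 0.5 × 4.43 = 2.215 m
P_cr = π²EI / L_e² = π² × 119×10⁹ × 1.092×10^-5 / 2.215² = 2.615×10^6 N
Factor of safety n = P_cr / P = 2614.9 / 637 = 4.11

n ≈ 4.11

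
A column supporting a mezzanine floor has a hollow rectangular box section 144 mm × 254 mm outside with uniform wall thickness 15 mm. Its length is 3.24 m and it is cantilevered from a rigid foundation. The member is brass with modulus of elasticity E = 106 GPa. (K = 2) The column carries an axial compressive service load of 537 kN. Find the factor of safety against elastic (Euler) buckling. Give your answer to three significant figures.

Inner dimensions: h_i = 254 − 2×15 = 224.0 mm, b_i = 144 − 2×15 = 114.0 mm
Weak-axis I_min = (h_o·b_o³ − h_i·b_i³)/12 with b_o = 144, b_i = 114.0 mm (shorter outer/inner sides).
I_min = (254×144³ − 224.0×114.0³)/12 = 3.555×10^7 mm⁴
I = 3.555×10^7 mm⁴ = 3.555×10^-5 m⁴
Effective length L_e = K·L = 2 × 3.24 = 6.480 m
P_cr = π²EI / L_e² = π² × 106×10⁹ × 3.555×10^-5 / 6.480² = 8.857×10^5 N
Factor of safety n = P_cr / P = 885.66 / 537 = 1.65

n ≈ 1.65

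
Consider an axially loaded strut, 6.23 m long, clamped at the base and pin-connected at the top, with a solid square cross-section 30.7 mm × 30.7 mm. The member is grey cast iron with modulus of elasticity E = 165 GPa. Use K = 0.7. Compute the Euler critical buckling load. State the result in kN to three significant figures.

I = a⁴/12 = 30.7⁴/12 = 7.402×10^4 mm⁴
I = 7.402×10^4 mm⁴ = 7.402×10^-8 m⁴
Effective length L_e = K·L = 0.7 × 6.23 = 4.361 m
P_cr = π²EI / L_e² = π² × 165×10⁹ × 7.402×10^-8 / 4.361² = 6.338×10^3 N

P_cr ≈ 6.34 kN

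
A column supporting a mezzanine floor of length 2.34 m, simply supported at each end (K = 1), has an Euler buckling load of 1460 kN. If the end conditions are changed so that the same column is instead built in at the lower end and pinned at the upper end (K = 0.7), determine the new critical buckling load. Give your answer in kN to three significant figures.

P_cr ∝ 1/K², so P_cr,new = P_cr,old × (K_old/K_new)² = 1460 × (1/0.7)²
= 1460 × 2.041 = 2980 kN

P_cr ≈ 2980 kN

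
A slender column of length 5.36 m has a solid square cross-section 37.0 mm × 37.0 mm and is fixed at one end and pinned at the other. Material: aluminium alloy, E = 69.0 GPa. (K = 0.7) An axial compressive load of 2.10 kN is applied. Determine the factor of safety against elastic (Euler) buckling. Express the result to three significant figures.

I = a⁴/12 = 37.0⁴/12 = 1.562×10^5 mm⁴
I = 1.562×10^5 mm⁴ = 1.562×10^-7 m⁴
Effective length L_e = K·L = 0.7 × 5.36 = 3.752 m
P_cr = π²EI / L_e² = π² × 69.0×10⁹ × 1.562×10^-7 / 3.752² = 7.555×10^3 N
Factor of safety n = P_cr / P = 7.5552 / 2.10 = 3.60

n ≈ 3.60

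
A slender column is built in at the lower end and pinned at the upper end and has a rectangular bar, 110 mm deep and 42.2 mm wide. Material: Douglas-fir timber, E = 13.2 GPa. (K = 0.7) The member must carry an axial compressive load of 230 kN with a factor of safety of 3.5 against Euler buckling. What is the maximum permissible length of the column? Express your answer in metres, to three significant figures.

Buckling occurs about the weak axis: I_min = h·b³/12 with b = 42.2 mm (the shorter side).
I_min = 110×42.2³/12 = 6.889×10^5 mm⁴
I = 6.889×10^-7 m⁴
Required critical load P_cr = n·P = 3.5 × 230 = 805.0 kN = 8.050×10^5 N
From P_cr = π²EI/(K·L)²:  L = (1/K)·√(π²EI/P_cr) = (1/0.7)·√(π²×1.32×10^10×6.889×10^-7/8.050×10^5)
L = 0.477 m

L_max ≈ 0.477 m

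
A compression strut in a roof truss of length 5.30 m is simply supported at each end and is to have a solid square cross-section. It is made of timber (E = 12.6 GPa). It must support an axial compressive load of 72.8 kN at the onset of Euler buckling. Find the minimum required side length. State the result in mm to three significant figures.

L_e = K·L = 1 × 5.30 = 5.300 m
Required I = P_cr·L_e²/(π²E) = 7.280×10^4 × 5.300² / (π² × 1.26×10^10) = 1.644×10^-5 m⁴
I_req = 1.644×10^7 mm⁴
Solid square: I = a⁴/12  ⇒  a = (12I)^(1/4) = (12×1.644×10^7)^(1/4) = 119 mm

a ≈ 119 mm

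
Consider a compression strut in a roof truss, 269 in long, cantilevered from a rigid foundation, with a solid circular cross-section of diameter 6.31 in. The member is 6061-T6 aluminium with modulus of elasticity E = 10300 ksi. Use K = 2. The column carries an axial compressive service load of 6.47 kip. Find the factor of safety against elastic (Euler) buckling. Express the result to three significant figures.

n ≈ 4.22

I = πd⁴/64 = π×6.31⁴/64 = 77.82 in⁴
Effective length L_e = K·L = 2 × 269 = 538.0 in
P_cr = π²EI / L_e² = π² × 10300×10³ × 77.82 / 538.0² = 2.733×10^4 lb
Factor of safety n = P_cr / P = 27.331 / 6.47 = 4.22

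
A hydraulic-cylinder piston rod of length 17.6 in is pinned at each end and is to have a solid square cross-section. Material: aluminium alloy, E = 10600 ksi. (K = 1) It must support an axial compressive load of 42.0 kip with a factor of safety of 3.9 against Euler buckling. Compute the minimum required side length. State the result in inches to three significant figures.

Required P_cr = n·P = 3.9 × 42.0 = 163.8 kip
L_e = K·L = 1 × 17.6 = 17.60 in
Required I = P_cr·L_e²/(π²E) = 1.638×10^5 × 17.60² / (π² × 1.06×10^7) = 0.4850 in⁴
Solid square: I = a⁴/12  ⇒  a = (12I)^(1/4) = (12×0.4850)^(1/4) = 1.55 in

a ≈ 1.55 in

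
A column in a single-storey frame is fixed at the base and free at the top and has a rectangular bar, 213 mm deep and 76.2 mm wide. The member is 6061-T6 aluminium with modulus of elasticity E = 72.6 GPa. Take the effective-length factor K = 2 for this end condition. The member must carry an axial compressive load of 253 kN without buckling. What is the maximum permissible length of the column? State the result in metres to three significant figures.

L_max ≈ 2.36 m

Buckling occurs about the weak axis: I_min = h·b³/12 with b = 76.2 mm (the shorter side).
I_min = 213×76.2³/12 = 7.854×10^6 mm⁴
I = 7.854×10^-6 m⁴
At the buckling limit P_cr = P = 2.530×10^5 N
From P_cr = π²EI/(K·L)²:  L = (1/K)·√(π²EI/P_cr) = (1/2)·√(π²×7.26×10^10×7.854×10^-6/2.530×10^5)
L = 2.36 m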